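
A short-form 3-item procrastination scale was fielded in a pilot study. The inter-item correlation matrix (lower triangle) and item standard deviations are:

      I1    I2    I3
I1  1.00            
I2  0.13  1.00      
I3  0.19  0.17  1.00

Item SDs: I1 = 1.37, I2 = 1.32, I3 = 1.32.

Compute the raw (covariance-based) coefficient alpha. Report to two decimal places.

α = 0.37

Σσ²ᵢ = 1.37² + 1.32² + 1.32² = 5.3617
Covariances σ_ij = r_ij · s_i · s_j:
  σ(I1,I2) = 0.13 × 1.37 × 1.32 = 0.2351
  σ(I1,I3) = 0.19 × 1.37 × 1.32 = 0.3436
  σ(I2,I3) = 0.17 × 1.32 × 1.32 = 0.2962
σ²_T = Σσ²ᵢ + 2·Σσ_ij = 5.3617 + 2 × 0.8749 = 7.1115
α = (3/2)·(1 − 5.3617/7.1115) = 0.37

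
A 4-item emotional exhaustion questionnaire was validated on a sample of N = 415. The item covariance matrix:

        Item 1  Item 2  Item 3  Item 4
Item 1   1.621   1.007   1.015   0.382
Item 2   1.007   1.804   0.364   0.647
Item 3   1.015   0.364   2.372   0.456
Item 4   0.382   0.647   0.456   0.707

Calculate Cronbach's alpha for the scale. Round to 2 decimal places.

Σσᵢ² = 1.621 + 1.804 + 2.372 + 0.707 = 6.504
Sum of the distinct covariances = 3.871
σ²_T = 6.504 + 2 × 3.871 = 14.246
α = (k/(k−1))·(1 − Σσᵢ²/σ²_T) = (4/3)·(1 − 6.504/14.246) = 0.72

α = 0.72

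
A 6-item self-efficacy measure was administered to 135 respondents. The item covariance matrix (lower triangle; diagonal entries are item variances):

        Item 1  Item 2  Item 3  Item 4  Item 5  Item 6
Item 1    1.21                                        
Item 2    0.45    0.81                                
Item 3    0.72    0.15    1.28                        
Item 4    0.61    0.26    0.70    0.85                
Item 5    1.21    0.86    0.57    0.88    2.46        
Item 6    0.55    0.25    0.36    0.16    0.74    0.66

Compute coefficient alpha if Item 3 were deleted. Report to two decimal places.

Remaining items: Item 1, Item 2, Item 4, Item 5, Item 6 (k = 5).
Σσᵢ² = 1.21 + 0.81 + 0.85 + 2.46 + 0.66 = 5.99
Var(T) = 5.99 + 2 × 5.97 = 17.93
α (item deleted) = (5/4)·(1 − 5.99/17.93) = 0.83

coefficient alpha = 0.83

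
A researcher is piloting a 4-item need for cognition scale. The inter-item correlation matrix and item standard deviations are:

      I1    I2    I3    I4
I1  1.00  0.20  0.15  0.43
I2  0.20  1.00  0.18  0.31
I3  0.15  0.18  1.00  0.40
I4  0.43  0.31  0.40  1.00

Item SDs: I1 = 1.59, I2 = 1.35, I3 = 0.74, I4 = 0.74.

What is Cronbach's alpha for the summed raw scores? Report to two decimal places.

Σσ²ᵢ = 1.59² + 1.35² + 0.74² + 0.74² = 5.4458
Covariances σ_ij = r_ij · s_i · s_j:
  σ(I1,I2) = 0.20 × 1.59 × 1.35 = 0.4293
  σ(I1,I3) = 0.15 × 1.59 × 0.74 = 0.1765
  σ(I1,I4) = 0.43 × 1.59 × 0.74 = 0.5059
  σ(I2,I3) = 0.18 × 1.35 × 0.74 = 0.1798
  σ(I2,I4) = 0.31 × 1.35 × 0.74 = 0.3097
  σ(I3,I4) = 0.40 × 0.74 × 0.74 = 0.2190
σ²_T = Σσ²ᵢ + 2·Σσ_ij = 5.4458 + 2 × 1.8202 = 9.0862
α = (4/3)·(1 − 5.4458/9.0862) = 0.53

Cronbach's alpha = 0.53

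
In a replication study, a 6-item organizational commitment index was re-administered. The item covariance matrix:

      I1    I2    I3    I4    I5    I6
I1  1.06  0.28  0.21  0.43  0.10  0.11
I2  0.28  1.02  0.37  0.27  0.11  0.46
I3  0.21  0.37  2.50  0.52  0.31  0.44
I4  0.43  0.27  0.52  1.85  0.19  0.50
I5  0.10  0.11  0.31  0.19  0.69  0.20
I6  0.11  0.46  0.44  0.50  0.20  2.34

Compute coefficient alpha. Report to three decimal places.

α = 0.585

Σσ²ᵢ = 1.06 + 1.02 + 2.50 + 1.85 + 0.69 + 2.34 = 9.46
Sum of off-diagonal covariances = 4.50
Var(T) = 9.46 + 2 × 4.50 = 18.46
α = (k/(k−1))·(1 − Σσ²ᵢ/Var(T)) = (6/5)·(1 − 9.46/18.46) = 0.585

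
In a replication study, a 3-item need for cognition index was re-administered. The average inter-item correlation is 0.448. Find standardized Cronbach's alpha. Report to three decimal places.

Standardized α = k·r̄ / (1 + (k−1)·r̄) = 3 × 0.448 / (1 + 2 × 0.448)
  = 1.3440 / 1.8960 = 0.709

α = 0.709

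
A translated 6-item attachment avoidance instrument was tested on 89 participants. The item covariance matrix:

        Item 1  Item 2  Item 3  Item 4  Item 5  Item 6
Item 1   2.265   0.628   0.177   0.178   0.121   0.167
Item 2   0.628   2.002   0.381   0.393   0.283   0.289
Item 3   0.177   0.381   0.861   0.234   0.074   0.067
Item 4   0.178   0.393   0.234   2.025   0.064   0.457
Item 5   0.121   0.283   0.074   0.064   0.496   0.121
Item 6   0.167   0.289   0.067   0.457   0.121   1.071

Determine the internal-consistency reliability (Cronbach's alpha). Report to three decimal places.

Cronbach's alpha = 0.546

ΣVar(i) = 2.265 + 2.002 + 0.861 + 2.025 + 0.496 + 1.071 = 8.720
Sum of the distinct covariances = 3.634
σ²_total = 8.720 + 2 × 3.634 = 15.988
α = (k/(k−1))·(1 − ΣVar(i)/σ²_total) = (6/5)·(1 − 8.720/15.988) = 0.546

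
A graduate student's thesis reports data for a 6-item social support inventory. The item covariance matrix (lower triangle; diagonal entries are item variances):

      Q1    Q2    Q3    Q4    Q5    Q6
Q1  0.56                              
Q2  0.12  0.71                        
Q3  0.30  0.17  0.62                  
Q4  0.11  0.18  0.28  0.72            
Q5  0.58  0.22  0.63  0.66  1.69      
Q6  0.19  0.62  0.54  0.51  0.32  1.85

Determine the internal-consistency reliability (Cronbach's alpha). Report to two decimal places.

Cronbach's alpha = 0.77

ΣVar(i) = 0.56 + 0.71 + 0.62 + 0.72 + 1.69 + 1.85 = 6.15
Sum of off-diagonal covariances = 5.43
σ²_total = 6.15 + 2 × 5.43 = 17.01
α = (k/(k−1))·(1 − ΣVar(i)/σ²_total) = (6/5)·(1 − 6.15/17.01) = 0.77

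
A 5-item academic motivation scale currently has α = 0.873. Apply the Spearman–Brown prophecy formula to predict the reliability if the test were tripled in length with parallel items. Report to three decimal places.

Length factor m = 3
α' = m·α / (1 + (m−1)·α)
   = 3 × 0.873 / (1 + (3 − 1) × 0.873)
   = 2.6190 / 2.7460 = 0.954

predicted reliability = 0.954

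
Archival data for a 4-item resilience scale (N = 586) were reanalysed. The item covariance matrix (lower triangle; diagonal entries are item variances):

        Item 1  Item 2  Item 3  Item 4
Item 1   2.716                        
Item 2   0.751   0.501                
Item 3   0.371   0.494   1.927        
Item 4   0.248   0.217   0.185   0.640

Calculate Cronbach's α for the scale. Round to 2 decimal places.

Σσ²ᵢ = 2.716 + 0.501 + 1.927 + 0.640 = 5.784
Σ_{i<j} σ_ij = 2.266
σ²_total = 5.784 + 2 × 2.266 = 10.316
α = (k/(k−1))·(1 − Σσ²ᵢ/σ²_total) = (4/3)·(1 − 5.784/10.316) = 0.59

α = 0.59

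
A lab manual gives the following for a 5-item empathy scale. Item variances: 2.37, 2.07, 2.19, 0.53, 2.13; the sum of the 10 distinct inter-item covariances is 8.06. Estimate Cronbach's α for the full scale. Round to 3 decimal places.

Σσ²ᵢ = 2.37 + 2.07 + 2.19 + 0.53 + 2.13 = 9.29
Sum of distinct covariances = 8.06
total variance = Σσ²ᵢ + 2·Σcov = 9.29 + 2 × 8.06 = 25.41
α = (5/4)·(1 − 9.29/25.41) = 0.793

Cronbach's α = 0.793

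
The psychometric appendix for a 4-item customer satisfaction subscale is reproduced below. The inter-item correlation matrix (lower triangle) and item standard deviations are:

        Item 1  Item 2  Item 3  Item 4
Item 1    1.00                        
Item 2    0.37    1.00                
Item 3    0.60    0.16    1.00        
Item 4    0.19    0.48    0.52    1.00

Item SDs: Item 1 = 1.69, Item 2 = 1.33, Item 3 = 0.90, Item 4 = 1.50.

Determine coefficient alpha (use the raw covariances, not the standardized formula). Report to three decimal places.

coefficient alpha = 0.686

Σσ²ᵢ = 1.69² + 1.33² + 0.90² + 1.50² = 7.6850
Covariances σ_ij = r_ij · s_i · s_j:
  σ(Item 1,Item 2) = 0.37 × 1.69 × 1.33 = 0.8316
  σ(Item 1,Item 3) = 0.60 × 1.69 × 0.90 = 0.9126
  σ(Item 1,Item 4) = 0.19 × 1.69 × 1.50 = 0.4817
  σ(Item 2,Item 3) = 0.16 × 1.33 × 0.90 = 0.1915
  σ(Item 2,Item 4) = 0.48 × 1.33 × 1.50 = 0.9576
  σ(Item 3,Item 4) = 0.52 × 0.90 × 1.50 = 0.7020
σ²_T = Σσ²ᵢ + 2·Σσ_ij = 7.6850 + 2 × 4.0770 = 15.8390
α = (4/3)·(1 − 7.6850/15.8390) = 0.686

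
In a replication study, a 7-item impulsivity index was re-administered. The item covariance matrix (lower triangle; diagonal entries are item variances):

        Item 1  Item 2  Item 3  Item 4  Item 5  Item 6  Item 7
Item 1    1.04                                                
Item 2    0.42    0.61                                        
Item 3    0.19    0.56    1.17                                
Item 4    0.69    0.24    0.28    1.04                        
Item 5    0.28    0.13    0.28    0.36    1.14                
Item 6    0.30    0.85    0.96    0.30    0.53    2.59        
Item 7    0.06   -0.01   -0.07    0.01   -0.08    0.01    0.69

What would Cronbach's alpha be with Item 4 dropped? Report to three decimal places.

Remaining items: Item 1, Item 2, Item 3, Item 5, Item 6, Item 7 (k = 6).
sum of item variances = 1.04 + 0.61 + 1.17 + 1.14 + 2.59 + 0.69 = 7.24
Var(T) = 7.24 + 2 × 4.41 = 16.06
α (item deleted) = (6/5)·(1 − 7.24/16.06) = 0.659

Cronbach's alpha = 0.659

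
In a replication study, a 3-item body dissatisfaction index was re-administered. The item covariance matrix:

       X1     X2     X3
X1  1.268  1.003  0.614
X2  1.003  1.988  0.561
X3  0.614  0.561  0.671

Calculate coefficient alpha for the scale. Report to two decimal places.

α = 0.79

Σσᵢ² = 1.268 + 1.988 + 0.671 = 3.927
Sum of off-diagonal covariances = 2.178
Var(T) = 3.927 + 2 × 2.178 = 8.283
α = (k/(k−1))·(1 − Σσᵢ²/Var(T)) = (3/2)·(1 − 3.927/8.283) = 0.79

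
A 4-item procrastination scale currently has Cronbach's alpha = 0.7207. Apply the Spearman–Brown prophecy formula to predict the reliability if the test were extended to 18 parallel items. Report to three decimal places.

predicted reliability = 0.921

Length factor m = 18/4 = 4.5000
α' = m·α / (1 + (m−1)·α)
   = 18/4 × 0.7207 / (1 + (18/4 − 1) × 0.7207)
   = 3.2431 / 3.5225 = 0.921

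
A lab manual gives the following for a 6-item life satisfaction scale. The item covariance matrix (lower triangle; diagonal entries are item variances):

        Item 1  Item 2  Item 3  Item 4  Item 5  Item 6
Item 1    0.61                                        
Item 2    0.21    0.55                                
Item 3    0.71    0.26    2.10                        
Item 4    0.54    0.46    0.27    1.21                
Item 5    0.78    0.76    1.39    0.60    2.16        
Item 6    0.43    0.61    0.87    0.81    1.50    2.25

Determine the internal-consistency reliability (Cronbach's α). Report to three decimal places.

Cronbach's α = 0.836

sum of item variances = 0.61 + 0.55 + 2.10 + 1.21 + 2.16 + 2.25 = 8.88
Sum of the distinct covariances = 10.20
total variance = 8.88 + 2 × 10.20 = 29.28
α = (k/(k−1))·(1 − sum of item variances/total variance) = (6/5)·(1 − 8.88/29.28) = 0.836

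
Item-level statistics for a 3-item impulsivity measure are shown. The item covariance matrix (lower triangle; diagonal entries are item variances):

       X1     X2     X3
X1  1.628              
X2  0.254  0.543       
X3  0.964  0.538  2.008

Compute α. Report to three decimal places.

α = 0.685

sum of item variances = 1.628 + 0.543 + 2.008 = 4.179
Sum of the distinct covariances = 1.756
σ²_total = 4.179 + 2 × 1.756 = 7.691
α = (k/(k−1))·(1 − sum of item variances/σ²_total) = (3/2)·(1 − 4.179/7.691) = 0.685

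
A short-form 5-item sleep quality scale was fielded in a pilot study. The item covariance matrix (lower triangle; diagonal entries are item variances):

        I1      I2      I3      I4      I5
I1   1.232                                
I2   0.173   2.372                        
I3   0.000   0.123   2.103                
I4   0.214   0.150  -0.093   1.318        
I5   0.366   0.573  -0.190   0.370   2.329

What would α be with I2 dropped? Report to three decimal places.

Remaining items: I1, I3, I4, I5 (k = 4).
ΣVar(i) = 1.232 + 2.103 + 1.318 + 2.329 = 6.982
Var(T) = 6.982 + 2 × 0.667 = 8.316
α (item deleted) = (4/3)·(1 − 6.982/8.316) = 0.214

α = 0.214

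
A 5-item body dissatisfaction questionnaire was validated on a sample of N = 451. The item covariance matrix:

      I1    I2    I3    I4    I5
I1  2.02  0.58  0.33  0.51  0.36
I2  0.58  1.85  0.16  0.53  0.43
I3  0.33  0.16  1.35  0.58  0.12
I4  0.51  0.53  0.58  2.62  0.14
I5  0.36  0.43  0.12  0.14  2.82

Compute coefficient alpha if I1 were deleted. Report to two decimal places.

Remaining items: I2, I3, I4, I5 (k = 4).
Σσ²ᵢ = 1.85 + 1.35 + 2.62 + 2.82 = 8.64
Var(T) = 8.64 + 2 × 1.96 = 12.56
α (item deleted) = (4/3)·(1 − 8.64/12.56) = 0.42

α = 0.42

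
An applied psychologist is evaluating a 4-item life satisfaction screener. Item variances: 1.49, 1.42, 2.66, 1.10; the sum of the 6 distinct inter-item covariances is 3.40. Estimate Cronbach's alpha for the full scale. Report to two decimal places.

Cronbach's alpha = 0.67

Σσᵢ² = 1.49 + 1.42 + 2.66 + 1.10 = 6.67
Sum of distinct covariances = 3.40
total variance = Σσᵢ² + 2·Σcov = 6.67 + 2 × 3.40 = 13.47
α = (4/3)·(1 − 6.67/13.47) = 0.67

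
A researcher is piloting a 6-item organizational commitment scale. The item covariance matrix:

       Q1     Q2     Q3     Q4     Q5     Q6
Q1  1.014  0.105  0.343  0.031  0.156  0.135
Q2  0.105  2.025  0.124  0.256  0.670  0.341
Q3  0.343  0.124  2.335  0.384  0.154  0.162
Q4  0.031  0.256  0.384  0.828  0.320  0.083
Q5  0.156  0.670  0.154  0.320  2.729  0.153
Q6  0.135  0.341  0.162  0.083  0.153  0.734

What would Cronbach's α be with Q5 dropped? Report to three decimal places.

α = 0.452

Remaining items: Q1, Q2, Q3, Q4, Q6 (k = 5).
Σσᵢ² = 1.014 + 2.025 + 2.335 + 0.828 + 0.734 = 6.936
total variance = 6.936 + 2 × 1.964 = 10.864
α (item deleted) = (5/4)·(1 − 6.936/10.864) = 0.452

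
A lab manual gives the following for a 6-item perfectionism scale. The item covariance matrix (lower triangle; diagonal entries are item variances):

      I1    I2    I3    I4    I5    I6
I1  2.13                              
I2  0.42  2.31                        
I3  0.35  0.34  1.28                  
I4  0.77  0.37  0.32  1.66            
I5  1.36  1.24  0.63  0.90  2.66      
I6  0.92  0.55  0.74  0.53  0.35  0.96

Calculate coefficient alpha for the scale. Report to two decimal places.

Σσ²ᵢ = 2.13 + 2.31 + 1.28 + 1.66 + 2.66 + 0.96 = 11.00
Sum of off-diagonal covariances = 9.79
σ²_T = 11.00 + 2 × 9.79 = 30.58
α = (k/(k−1))·(1 − Σσ²ᵢ/σ²_T) = (6/5)·(1 − 11.00/30.58) = 0.77

α = 0.77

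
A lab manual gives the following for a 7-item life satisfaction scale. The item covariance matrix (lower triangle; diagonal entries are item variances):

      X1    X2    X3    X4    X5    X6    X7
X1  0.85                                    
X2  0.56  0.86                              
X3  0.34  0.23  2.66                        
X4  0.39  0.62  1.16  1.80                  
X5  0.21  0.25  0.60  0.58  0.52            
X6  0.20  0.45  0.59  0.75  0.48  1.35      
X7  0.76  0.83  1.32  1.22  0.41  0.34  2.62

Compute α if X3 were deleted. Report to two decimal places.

Remaining items: X1, X2, X4, X5, X6, X7 (k = 6).
Σσᵢ² = 0.85 + 0.86 + 1.80 + 0.52 + 1.35 + 2.62 = 8.00
total variance = 8.00 + 2 × 8.05 = 24.10
α (item deleted) = (6/5)·(1 − 8.00/24.10) = 0.80

α = 0.80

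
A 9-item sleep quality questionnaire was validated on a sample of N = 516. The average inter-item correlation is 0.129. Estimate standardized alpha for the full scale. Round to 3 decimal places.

Standardized α = k·r̄ / (1 + (k−1)·r̄) = 9 × 0.129 / (1 + 8 × 0.129)
  = 1.1610 / 2.0320 = 0.571

α = 0.571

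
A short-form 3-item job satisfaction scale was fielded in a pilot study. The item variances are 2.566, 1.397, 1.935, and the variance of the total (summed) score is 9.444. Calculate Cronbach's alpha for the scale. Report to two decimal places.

α = 0.56

sum of item variances = 2.566 + 1.397 + 1.935 = 5.898
α = (k/(k−1))·(1 − sum of item variances/total variance) = (3/2)·(1 − 5.898/9.444) = 0.56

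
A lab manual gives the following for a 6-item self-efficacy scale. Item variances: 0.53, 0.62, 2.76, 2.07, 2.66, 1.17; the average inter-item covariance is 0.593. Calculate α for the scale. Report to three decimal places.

α = 0.773

sum of item variances = 0.53 + 0.62 + 2.76 + 2.07 + 2.66 + 1.17 = 9.81
Sum of the 15 distinct covariances = 15 × 0.593 = 8.895
σ²_T = sum of item variances + 2·Σcov = 9.81 + 2 × 8.895 = 27.600
α = (6/5)·(1 − 9.81/27.600) = 0.773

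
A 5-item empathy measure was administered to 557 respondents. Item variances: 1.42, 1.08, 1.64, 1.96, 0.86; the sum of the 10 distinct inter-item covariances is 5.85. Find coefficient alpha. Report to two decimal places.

α = 0.78

Σσ²ᵢ = 1.42 + 1.08 + 1.64 + 1.96 + 0.86 = 6.96
Sum of distinct covariances = 5.85
total variance = Σσ²ᵢ + 2·Σcov = 6.96 + 2 × 5.85 = 18.66
α = (5/4)·(1 − 6.96/18.66) = 0.78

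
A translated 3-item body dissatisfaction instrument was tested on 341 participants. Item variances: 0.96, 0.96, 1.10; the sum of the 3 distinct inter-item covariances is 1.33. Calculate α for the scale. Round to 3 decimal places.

α = 0.702

Σσ²ᵢ = 0.96 + 0.96 + 1.10 = 3.02
Sum of distinct covariances = 1.33
Var(T) = Σσ²ᵢ + 2·Σcov = 3.02 + 2 × 1.33 = 5.68
α = (3/2)·(1 − 3.02/5.68) = 0.702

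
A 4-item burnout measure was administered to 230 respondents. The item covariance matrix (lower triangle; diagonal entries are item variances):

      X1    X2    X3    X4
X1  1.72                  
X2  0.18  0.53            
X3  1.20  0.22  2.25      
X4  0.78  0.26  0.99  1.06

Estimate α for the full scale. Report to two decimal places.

ΣVar(i) = 1.72 + 0.53 + 2.25 + 1.06 = 5.56
Sum of the distinct covariances = 3.63
σ²_total = 5.56 + 2 × 3.63 = 12.82
α = (k/(k−1))·(1 − ΣVar(i)/σ²_total) = (4/3)·(1 − 5.56/12.82) = 0.76

α = 0.76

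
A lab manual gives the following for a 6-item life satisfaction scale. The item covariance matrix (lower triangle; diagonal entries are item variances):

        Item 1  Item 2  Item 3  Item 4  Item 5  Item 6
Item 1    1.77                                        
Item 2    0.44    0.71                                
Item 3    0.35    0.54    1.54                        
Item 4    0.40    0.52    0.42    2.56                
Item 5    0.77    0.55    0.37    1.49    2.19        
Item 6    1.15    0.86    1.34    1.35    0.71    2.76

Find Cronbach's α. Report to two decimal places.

Σσ²ᵢ = 1.77 + 0.71 + 1.54 + 2.56 + 2.19 + 2.76 = 11.53
Sum of the distinct covariances = 11.26
σ²_total = 11.53 + 2 × 11.26 = 34.05
α = (k/(k−1))·(1 − Σσ²ᵢ/σ²_total) = (6/5)·(1 − 11.53/34.05) = 0.79

Cronbach's α = 0.79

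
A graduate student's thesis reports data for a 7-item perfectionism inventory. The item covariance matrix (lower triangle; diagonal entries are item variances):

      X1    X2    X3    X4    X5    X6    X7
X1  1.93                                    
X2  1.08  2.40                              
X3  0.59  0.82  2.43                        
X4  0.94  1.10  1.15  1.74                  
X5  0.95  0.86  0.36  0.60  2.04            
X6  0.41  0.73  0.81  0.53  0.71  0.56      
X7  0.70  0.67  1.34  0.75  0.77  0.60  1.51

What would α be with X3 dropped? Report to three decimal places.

Remaining items: X1, X2, X4, X5, X6, X7 (k = 6).
sum of item variances = 1.93 + 2.40 + 1.74 + 2.04 + 0.56 + 1.51 = 10.18
σ²_total = 10.18 + 2 × 11.40 = 32.98
α (item deleted) = (6/5)·(1 − 10.18/32.98) = 0.830

α = 0.830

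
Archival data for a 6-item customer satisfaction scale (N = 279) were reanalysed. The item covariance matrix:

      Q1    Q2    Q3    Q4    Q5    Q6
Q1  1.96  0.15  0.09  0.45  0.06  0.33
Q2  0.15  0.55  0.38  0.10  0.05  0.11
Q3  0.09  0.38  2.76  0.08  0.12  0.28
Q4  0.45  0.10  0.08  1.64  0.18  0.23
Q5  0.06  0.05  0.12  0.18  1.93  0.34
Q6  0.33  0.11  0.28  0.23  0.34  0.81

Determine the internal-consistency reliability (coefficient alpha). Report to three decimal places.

coefficient alpha = 0.455

Σσ²ᵢ = 1.96 + 0.55 + 2.76 + 1.64 + 1.93 + 0.81 = 9.65
Σ_{i<j} σ_ij = 2.95
σ²_total = 9.65 + 2 × 2.95 = 15.55
α = (k/(k−1))·(1 − Σσ²ᵢ/σ²_total) = (6/5)·(1 − 9.65/15.55) = 0.455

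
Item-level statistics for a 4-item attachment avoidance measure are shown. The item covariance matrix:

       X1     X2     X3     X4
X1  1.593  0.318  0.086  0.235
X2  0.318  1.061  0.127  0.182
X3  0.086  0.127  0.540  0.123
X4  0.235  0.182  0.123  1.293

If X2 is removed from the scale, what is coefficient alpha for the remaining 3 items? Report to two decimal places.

coefficient alpha = 0.31

Remaining items: X1, X3, X4 (k = 3).
Σσ²ᵢ = 1.593 + 0.540 + 1.293 = 3.426
total variance = 3.426 + 2 × 0.444 = 4.314
α (item deleted) = (3/2)·(1 − 3.426/4.314) = 0.31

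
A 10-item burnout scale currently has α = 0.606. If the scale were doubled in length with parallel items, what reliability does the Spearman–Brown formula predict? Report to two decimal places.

Length factor m = 2
α' = m·α / (1 + (m−1)·α)
   = 2 × 0.606 / (1 + (2 − 1) × 0.606)
   = 1.2120 / 1.6060 = 0.75

predicted reliability = 0.75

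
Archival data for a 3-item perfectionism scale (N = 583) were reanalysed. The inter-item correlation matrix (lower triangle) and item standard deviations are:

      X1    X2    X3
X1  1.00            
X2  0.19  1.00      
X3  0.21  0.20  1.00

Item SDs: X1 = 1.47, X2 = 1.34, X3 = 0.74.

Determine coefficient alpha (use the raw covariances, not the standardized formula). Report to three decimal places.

α = 0.394

Σσ²ᵢ = 1.47² + 1.34² + 0.74² = 4.5041
Covariances σ_ij = r_ij · s_i · s_j:
  σ(X1,X2) = 0.19 × 1.47 × 1.34 = 0.3743
  σ(X1,X3) = 0.21 × 1.47 × 0.74 = 0.2284
  σ(X2,X3) = 0.20 × 1.34 × 0.74 = 0.1983
σ²_T = Σσ²ᵢ + 2·Σσ_ij = 4.5041 + 2 × 0.8010 = 6.1061
α = (3/2)·(1 − 4.5041/6.1061) = 0.394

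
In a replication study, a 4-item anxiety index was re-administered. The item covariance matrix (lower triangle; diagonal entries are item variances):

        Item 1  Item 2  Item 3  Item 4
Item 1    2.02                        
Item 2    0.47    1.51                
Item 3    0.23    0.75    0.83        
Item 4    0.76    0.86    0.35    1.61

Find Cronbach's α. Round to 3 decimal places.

α = 0.712

Σσᵢ² = 2.02 + 1.51 + 0.83 + 1.61 = 5.97
Sum of the distinct covariances = 3.42
Var(T) = 5.97 + 2 × 3.42 = 12.81
α = (k/(k−1))·(1 − Σσᵢ²/Var(T)) = (4/3)·(1 − 5.97/12.81) = 0.712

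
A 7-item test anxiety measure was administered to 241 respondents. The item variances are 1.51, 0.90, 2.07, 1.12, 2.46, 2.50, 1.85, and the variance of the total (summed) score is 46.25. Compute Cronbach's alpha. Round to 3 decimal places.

sum of item variances = 1.51 + 0.90 + 2.07 + 1.12 + 2.46 + 2.50 + 1.85 = 12.41
α = (k/(k−1))·(1 − sum of item variances/σ²_T) = (7/6)·(1 − 12.41/46.25) = 0.854

α = 0.854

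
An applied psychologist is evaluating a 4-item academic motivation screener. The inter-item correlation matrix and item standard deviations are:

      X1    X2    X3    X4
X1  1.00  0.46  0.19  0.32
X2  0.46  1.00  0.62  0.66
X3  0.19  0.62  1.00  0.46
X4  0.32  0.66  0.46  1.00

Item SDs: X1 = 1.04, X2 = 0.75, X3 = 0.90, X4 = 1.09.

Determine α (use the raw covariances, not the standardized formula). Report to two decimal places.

α = 0.75

Σσ²ᵢ = 1.04² + 0.75² + 0.90² + 1.09² = 3.6422
Covariances σ_ij = r_ij · s_i · s_j:
  σ(X1,X2) = 0.46 × 1.04 × 0.75 = 0.3588
  σ(X1,X3) = 0.19 × 1.04 × 0.90 = 0.1778
  σ(X1,X4) = 0.32 × 1.04 × 1.09 = 0.3628
  σ(X2,X3) = 0.62 × 0.75 × 0.90 = 0.4185
  σ(X2,X4) = 0.66 × 0.75 × 1.09 = 0.5396
  σ(X3,X4) = 0.46 × 0.90 × 1.09 = 0.4513
σ²_T = Σσ²ᵢ + 2·Σσ_ij = 3.6422 + 2 × 2.3088 = 8.2598
α = (4/3)·(1 − 3.6422/8.2598) = 0.75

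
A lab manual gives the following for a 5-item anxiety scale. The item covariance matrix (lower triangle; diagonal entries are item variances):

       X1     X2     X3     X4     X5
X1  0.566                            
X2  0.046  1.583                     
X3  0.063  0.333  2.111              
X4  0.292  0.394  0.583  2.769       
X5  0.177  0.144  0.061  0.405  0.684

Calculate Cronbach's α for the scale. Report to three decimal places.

Cronbach's α = 0.491

Σσᵢ² = 0.566 + 1.583 + 2.111 + 2.769 + 0.684 = 7.713
Sum of off-diagonal covariances = 2.498
total variance = 7.713 + 2 × 2.498 = 12.709
α = (k/(k−1))·(1 − Σσᵢ²/total variance) = (5/4)·(1 − 7.713/12.709) = 0.491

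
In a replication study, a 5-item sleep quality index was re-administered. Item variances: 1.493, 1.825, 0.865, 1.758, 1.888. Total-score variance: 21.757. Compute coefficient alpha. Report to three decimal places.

Σσᵢ² = 1.493 + 1.825 + 0.865 + 1.758 + 1.888 = 7.829
α = (k/(k−1))·(1 − Σσᵢ²/total variance) = (5/4)·(1 − 7.829/21.757) = 0.800

α = 0.800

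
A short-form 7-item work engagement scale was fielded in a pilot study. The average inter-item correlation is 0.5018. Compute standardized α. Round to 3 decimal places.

Standardized α = k·r̄ / (1 + (k−1)·r̄) = 7 × 0.5018 / (1 + 6 × 0.5018)
  = 3.5126 / 4.0108 = 0.876

standardized α = 0.876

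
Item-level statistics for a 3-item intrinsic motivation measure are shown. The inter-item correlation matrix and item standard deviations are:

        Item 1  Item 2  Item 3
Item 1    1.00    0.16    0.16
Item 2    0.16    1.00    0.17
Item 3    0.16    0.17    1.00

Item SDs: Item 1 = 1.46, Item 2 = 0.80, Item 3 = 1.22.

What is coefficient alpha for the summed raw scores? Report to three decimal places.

α = 0.346

Σσ²ᵢ = 1.46² + 0.80² + 1.22² = 4.2600
Covariances σ_ij = r_ij · s_i · s_j:
  σ(Item 1,Item 2) = 0.16 × 1.46 × 0.80 = 0.1869
  σ(Item 1,Item 3) = 0.16 × 1.46 × 1.22 = 0.2850
  σ(Item 2,Item 3) = 0.17 × 0.80 × 1.22 = 0.1659
σ²_T = Σσ²ᵢ + 2·Σσ_ij = 4.2600 + 2 × 0.6378 = 5.5356
α = (3/2)·(1 − 4.2600/5.5356) = 0.346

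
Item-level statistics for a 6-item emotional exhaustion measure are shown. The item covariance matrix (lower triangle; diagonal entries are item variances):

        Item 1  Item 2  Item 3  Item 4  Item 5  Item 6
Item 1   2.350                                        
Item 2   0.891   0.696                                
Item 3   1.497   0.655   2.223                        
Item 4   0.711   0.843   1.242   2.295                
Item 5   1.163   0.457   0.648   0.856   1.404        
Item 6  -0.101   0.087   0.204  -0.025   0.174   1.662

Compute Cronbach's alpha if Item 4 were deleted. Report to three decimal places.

Remaining items: Item 1, Item 2, Item 3, Item 5, Item 6 (k = 5).
Σσᵢ² = 2.350 + 0.696 + 2.223 + 1.404 + 1.662 = 8.335
σ²_total = 8.335 + 2 × 5.675 = 19.685
α (item deleted) = (5/4)·(1 − 8.335/19.685) = 0.721

Cronbach's alpha = 0.721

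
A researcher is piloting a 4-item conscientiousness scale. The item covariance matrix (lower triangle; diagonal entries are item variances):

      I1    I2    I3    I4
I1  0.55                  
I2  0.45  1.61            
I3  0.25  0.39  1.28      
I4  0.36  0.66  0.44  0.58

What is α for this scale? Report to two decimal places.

α = 0.75

ΣVar(i) = 0.55 + 1.61 + 1.28 + 0.58 = 4.02
Sum of off-diagonal covariances = 2.55
Var(T) = 4.02 + 2 × 2.55 = 9.12
α = (k/(k−1))·(1 − ΣVar(i)/Var(T)) = (4/3)·(1 − 4.02/9.12) = 0.75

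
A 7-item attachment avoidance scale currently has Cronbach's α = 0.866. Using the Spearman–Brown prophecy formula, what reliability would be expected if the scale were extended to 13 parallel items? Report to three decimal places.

Length factor m = 13/7 = 1.8571
α' = m·α / (1 + (m−1)·α)
   = 13/7 × 0.866 / (1 + (13/7 − 1) × 0.866)
   = 1.6083 / 1.7423 = 0.923

predicted reliability = 0.923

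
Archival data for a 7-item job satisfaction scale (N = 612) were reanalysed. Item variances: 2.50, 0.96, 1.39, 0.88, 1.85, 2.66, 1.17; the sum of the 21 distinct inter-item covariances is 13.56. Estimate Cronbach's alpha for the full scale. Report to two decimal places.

sum of item variances = 2.50 + 0.96 + 1.39 + 0.88 + 1.85 + 2.66 + 1.17 = 11.41
Sum of distinct covariances = 13.56
σ²_total = sum of item variances + 2·Σcov = 11.41 + 2 × 13.56 = 38.53
α = (7/6)·(1 − 11.41/38.53) = 0.82

α = 0.82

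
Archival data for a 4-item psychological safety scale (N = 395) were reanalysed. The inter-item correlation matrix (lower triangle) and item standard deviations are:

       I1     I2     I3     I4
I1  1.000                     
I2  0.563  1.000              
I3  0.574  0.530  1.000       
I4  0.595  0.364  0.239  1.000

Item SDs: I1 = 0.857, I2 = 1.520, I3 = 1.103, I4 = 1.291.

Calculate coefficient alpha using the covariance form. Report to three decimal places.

Σσ²ᵢ = 0.857² + 1.520² + 1.103² + 1.291² = 5.9281
Covariances σ_ij = r_ij · s_i · s_j:
  σ(I1,I2) = 0.563 × 0.857 × 1.520 = 0.7334
  σ(I1,I3) = 0.574 × 0.857 × 1.103 = 0.5426
  σ(I1,I4) = 0.595 × 0.857 × 1.291 = 0.6583
  σ(I2,I3) = 0.530 × 1.520 × 1.103 = 0.8886
  σ(I2,I4) = 0.364 × 1.520 × 1.291 = 0.7143
  σ(I3,I4) = 0.239 × 1.103 × 1.291 = 0.3403
σ²_T = Σσ²ᵢ + 2·Σσ_ij = 5.9281 + 2 × 3.8775 = 13.6831
α = (4/3)·(1 − 5.9281/13.6831) = 0.756

α = 0.756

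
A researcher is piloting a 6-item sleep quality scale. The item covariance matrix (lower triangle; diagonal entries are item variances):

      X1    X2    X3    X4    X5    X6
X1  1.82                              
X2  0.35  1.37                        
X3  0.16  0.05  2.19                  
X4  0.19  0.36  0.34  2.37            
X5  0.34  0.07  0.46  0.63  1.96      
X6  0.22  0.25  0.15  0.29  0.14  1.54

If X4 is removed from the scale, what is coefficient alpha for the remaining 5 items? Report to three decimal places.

α = 0.413

Remaining items: X1, X2, X3, X5, X6 (k = 5).
ΣVar(i) = 1.82 + 1.37 + 2.19 + 1.96 + 1.54 = 8.88
σ²_T = 8.88 + 2 × 2.19 = 13.26
α (item deleted) = (5/4)·(1 − 8.88/13.26) = 0.413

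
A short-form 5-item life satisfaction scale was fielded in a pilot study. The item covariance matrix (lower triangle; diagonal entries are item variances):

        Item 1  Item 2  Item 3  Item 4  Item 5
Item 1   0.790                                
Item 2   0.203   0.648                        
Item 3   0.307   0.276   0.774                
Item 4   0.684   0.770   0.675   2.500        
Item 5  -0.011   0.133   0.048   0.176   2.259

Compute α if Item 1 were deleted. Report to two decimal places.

Remaining items: Item 2, Item 3, Item 4, Item 5 (k = 4).
ΣVar(i) = 0.648 + 0.774 + 2.500 + 2.259 = 6.181
σ²_T = 6.181 + 2 × 2.078 = 10.337
α (item deleted) = (4/3)·(1 − 6.181/10.337) = 0.54

α = 0.54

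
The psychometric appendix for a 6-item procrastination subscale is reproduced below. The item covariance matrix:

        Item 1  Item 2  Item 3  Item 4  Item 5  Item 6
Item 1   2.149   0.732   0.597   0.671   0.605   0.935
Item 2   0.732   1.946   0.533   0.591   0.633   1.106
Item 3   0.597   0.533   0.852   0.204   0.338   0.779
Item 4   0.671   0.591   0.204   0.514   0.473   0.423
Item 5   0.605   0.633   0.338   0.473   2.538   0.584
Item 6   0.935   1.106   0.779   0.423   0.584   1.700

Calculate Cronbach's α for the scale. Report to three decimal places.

Σσ²ᵢ = 2.149 + 1.946 + 0.852 + 0.514 + 2.538 + 1.700 = 9.699
Sum of the distinct covariances = 9.204
σ²_T = 9.699 + 2 × 9.204 = 28.107
α = (k/(k−1))·(1 − Σσ²ᵢ/σ²_T) = (6/5)·(1 − 9.699/28.107) = 0.786

Cronbach's α = 0.786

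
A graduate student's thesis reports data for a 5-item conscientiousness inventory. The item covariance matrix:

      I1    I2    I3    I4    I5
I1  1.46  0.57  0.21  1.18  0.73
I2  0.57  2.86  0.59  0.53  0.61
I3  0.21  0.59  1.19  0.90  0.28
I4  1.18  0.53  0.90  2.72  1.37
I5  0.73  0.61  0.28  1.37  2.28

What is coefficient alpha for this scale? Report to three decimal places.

ΣVar(i) = 1.46 + 2.86 + 1.19 + 2.72 + 2.28 = 10.51
Σ_{i<j} σ_ij = 6.97
Var(T) = 10.51 + 2 × 6.97 = 24.45
α = (k/(k−1))·(1 − ΣVar(i)/Var(T)) = (5/4)·(1 − 10.51/24.45) = 0.713

coefficient alpha = 0.713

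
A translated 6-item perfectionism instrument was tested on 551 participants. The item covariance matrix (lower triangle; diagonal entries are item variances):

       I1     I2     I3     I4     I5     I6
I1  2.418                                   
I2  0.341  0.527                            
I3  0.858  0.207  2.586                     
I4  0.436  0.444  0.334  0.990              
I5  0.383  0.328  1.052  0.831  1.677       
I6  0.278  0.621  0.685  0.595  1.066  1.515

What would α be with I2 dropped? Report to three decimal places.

Remaining items: I1, I3, I4, I5, I6 (k = 5).
sum of item variances = 2.418 + 2.586 + 0.990 + 1.677 + 1.515 = 9.186
σ²_total = 9.186 + 2 × 6.518 = 22.222
α (item deleted) = (5/4)·(1 − 9.186/22.222) = 0.733

α = 0.733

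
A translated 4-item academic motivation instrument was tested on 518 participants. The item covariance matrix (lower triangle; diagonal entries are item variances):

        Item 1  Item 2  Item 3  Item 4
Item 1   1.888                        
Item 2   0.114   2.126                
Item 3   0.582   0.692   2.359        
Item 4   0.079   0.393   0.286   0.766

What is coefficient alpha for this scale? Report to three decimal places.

ΣVar(i) = 1.888 + 2.126 + 2.359 + 0.766 = 7.139
Sum of the distinct covariances = 2.146
Var(T) = 7.139 + 2 × 2.146 = 11.431
α = (k/(k−1))·(1 − ΣVar(i)/Var(T)) = (4/3)·(1 − 7.139/11.431) = 0.501

α = 0.501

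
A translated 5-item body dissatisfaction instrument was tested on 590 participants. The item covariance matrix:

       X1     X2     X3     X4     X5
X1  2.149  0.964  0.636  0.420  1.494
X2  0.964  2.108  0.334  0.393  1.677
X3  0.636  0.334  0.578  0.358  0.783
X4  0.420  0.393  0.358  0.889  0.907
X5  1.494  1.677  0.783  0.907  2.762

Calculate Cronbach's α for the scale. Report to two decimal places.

Σσᵢ² = 2.149 + 2.108 + 0.578 + 0.889 + 2.762 = 8.486
Sum of off-diagonal covariances = 7.966
σ²_T = 8.486 + 2 × 7.966 = 24.418
α = (k/(k−1))·(1 − Σσᵢ²/σ²_T) = (5/4)·(1 − 8.486/24.418) = 0.82

α = 0.82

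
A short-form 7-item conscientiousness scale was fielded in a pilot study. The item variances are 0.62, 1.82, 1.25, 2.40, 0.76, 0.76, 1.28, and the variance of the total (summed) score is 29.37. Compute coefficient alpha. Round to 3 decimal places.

Σσ²ᵢ = 0.62 + 1.82 + 1.25 + 2.40 + 0.76 + 0.76 + 1.28 = 8.89
α = (k/(k−1))·(1 − Σσ²ᵢ/σ²_total) = (7/6)·(1 − 8.89/29.37) = 0.814

α = 0.814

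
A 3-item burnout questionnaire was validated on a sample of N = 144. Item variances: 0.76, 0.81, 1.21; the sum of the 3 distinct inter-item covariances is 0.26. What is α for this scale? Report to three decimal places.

Σσᵢ² = 0.76 + 0.81 + 1.21 = 2.78
Sum of distinct covariances = 0.26
total variance = Σσᵢ² + 2·Σcov = 2.78 + 2 × 0.26 = 3.30
α = (3/2)·(1 − 2.78/3.30) = 0.236

α = 0.236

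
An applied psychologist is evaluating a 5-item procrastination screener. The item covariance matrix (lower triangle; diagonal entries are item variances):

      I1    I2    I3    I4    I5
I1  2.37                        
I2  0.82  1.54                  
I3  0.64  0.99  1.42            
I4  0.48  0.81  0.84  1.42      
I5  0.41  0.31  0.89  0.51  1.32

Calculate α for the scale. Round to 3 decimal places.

α = 0.780

sum of item variances = 2.37 + 1.54 + 1.42 + 1.42 + 1.32 = 8.07
Sum of off-diagonal covariances = 6.70
Var(T) = 8.07 + 2 × 6.70 = 21.47
α = (k/(k−1))·(1 − sum of item variances/Var(T)) = (5/4)·(1 − 8.07/21.47) = 0.780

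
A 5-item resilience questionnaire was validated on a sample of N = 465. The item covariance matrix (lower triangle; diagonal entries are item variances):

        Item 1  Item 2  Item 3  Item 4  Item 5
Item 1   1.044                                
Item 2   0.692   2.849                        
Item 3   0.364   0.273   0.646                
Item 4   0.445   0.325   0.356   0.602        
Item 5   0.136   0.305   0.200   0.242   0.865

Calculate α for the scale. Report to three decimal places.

sum of item variances = 1.044 + 2.849 + 0.646 + 0.602 + 0.865 = 6.006
Sum of the distinct covariances = 3.338
total variance = 6.006 + 2 × 3.338 = 12.682
α = (k/(k−1))·(1 − sum of item variances/total variance) = (5/4)·(1 − 6.006/12.682) = 0.658

α = 0.658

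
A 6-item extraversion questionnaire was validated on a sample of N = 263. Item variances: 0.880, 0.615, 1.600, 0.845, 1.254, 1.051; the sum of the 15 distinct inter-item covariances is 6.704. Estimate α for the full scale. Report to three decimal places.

α = 0.819

Σσ²ᵢ = 0.880 + 0.615 + 1.600 + 0.845 + 1.254 + 1.051 = 6.245
Sum of distinct covariances = 6.704
σ²_T = Σσ²ᵢ + 2·Σcov = 6.245 + 2 × 6.704 = 19.653
α = (6/5)·(1 − 6.245/19.653) = 0.819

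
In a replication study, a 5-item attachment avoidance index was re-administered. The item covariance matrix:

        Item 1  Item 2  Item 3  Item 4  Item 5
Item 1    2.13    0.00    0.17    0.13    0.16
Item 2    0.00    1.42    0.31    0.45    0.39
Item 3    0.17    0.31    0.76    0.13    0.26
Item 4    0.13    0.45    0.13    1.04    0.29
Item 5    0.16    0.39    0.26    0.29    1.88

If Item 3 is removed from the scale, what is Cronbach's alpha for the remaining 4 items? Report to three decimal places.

Remaining items: Item 1, Item 2, Item 4, Item 5 (k = 4).
ΣVar(i) = 2.13 + 1.42 + 1.04 + 1.88 = 6.47
σ²_total = 6.47 + 2 × 1.42 = 9.31
α (item deleted) = (4/3)·(1 − 6.47/9.31) = 0.407

Cronbach's alpha = 0.407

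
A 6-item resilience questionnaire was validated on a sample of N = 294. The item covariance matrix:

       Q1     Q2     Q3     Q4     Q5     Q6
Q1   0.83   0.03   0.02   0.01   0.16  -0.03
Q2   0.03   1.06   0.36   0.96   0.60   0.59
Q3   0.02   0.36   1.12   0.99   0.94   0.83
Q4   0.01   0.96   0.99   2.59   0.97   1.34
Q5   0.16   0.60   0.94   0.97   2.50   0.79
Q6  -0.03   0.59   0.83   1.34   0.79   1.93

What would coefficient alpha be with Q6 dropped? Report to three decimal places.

Remaining items: Q1, Q2, Q3, Q4, Q5 (k = 5).
sum of item variances = 0.83 + 1.06 + 1.12 + 2.59 + 2.50 = 8.10
Var(T) = 8.10 + 2 × 5.04 = 18.18
α (item deleted) = (5/4)·(1 − 8.10/18.18) = 0.693

coefficient alpha = 0.693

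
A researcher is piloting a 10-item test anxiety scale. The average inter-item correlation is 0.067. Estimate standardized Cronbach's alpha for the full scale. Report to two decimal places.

α = 0.42

Standardized α = k·r̄ / (1 + (k−1)·r̄) = 10 × 0.067 / (1 + 9 × 0.067)
  = 0.6700 / 1.6030 = 0.42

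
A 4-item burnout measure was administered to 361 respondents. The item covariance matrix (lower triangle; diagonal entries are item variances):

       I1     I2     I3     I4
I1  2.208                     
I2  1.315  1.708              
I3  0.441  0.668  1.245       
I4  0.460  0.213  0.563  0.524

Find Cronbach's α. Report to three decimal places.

α = 0.750

Σσ²ᵢ = 2.208 + 1.708 + 1.245 + 0.524 = 5.685
Sum of the distinct covariances = 3.660
Var(T) = 5.685 + 2 × 3.660 = 13.005
α = (k/(k−1))·(1 − Σσ²ᵢ/Var(T)) = (4/3)·(1 − 5.685/13.005) = 0.750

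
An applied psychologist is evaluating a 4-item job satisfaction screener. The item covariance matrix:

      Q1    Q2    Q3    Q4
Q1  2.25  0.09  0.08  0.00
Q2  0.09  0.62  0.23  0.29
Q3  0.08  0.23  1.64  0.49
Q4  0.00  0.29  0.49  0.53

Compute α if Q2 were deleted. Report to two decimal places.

α = 0.31

Remaining items: Q1, Q3, Q4 (k = 3).
ΣVar(i) = 2.25 + 1.64 + 0.53 = 4.42
Var(T) = 4.42 + 2 × 0.57 = 5.56
α (item deleted) = (3/2)·(1 − 4.42/5.56) = 0.31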